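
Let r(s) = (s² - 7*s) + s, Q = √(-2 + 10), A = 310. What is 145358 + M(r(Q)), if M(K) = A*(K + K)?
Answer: 150318 - 7440*√2 ≈ 1.3980e+5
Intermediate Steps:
Q = 2*√2 (Q = √8 = 2*√2 ≈ 2.8284)
r(s) = s² - 6*s
M(K) = 620*K (M(K) = 310*(K + K) = 310*(2*K) = 620*K)
145358 + M(r(Q)) = 145358 + 620*((2*√2)*(-6 + 2*√2)) = 145358 + 620*(2*√2*(-6 + 2*√2)) = 145358 + 1240*√2*(-6 + 2*√2)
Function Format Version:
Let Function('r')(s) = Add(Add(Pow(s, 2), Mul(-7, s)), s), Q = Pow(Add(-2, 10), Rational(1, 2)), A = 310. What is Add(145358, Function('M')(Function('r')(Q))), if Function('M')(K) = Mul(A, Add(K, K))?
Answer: Add(150318, Mul(-7440, Pow(2, Rational(1, 2)))) ≈ 1.3980e+5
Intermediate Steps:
Q = Mul(2, Pow(2, Rational(1, 2))) (Q = Pow(8, Rational(1, 2)) = Mul(2, Pow(2, Rational(1, 2))) ≈ 2.8284)
Function('r')(s) = Add(Pow(s, 2), Mul(-6, s))
Function('M')(K) = Mul(620, K) (Function('M')(K) = Mul(310, Add(K, K)) = Mul(310, Mul(2, K)) = Mul(620, K))
Add(145358, Function('M')(Function('r')(Q))) = Add(145358, Mul(620, Mul(Mul(2, Pow(2, Rational(1, 2))), Add(-6, Mul(2, Pow(2, Rational(1, 2))))))) = Add(145358, Mul(620, Mul(2, Pow(2, Rational(1, 2)), Add(-6, Mul(2, Pow(2, Rational(1, 2))))))) = Add(145358, Mul(1240, Pow(2, Rational(1, 2)), Add(-6, Mul(2, Pow(2, Rational(1, 2))))))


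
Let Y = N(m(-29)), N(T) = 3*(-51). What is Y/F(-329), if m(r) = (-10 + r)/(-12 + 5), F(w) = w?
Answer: 153/329 ≈ 0.46505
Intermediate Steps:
m(r) = 10/7 - r/7 (m(r) = (-10 + r)/(-7) = (-10 + r)*(-1/7) = 10/7 - r/7)
N(T) = -153
Y = -153
Y/F(-329) = -153/(-329) = -153*(-1/329) = 153/329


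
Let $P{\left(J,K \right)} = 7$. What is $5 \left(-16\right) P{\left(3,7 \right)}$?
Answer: $-560$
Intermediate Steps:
$5 \left(-16\right) P{\left(3,7 \right)} = 5 \left(-16\right) 7 = \left(-80\right) 7 = -560$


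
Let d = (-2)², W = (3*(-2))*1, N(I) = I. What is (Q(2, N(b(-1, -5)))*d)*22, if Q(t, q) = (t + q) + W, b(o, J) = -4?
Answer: -704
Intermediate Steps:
W = -6 (W = -6*1 = -6)
d = 4
Q(t, q) = -6 + q + t (Q(t, q) = (t + q) - 6 = (q + t) - 6 = -6 + q + t)
(Q(2, N(b(-1, -5)))*d)*22 = ((-6 - 4 + 2)*4)*22 = -8*4*22 = -32*22 = -704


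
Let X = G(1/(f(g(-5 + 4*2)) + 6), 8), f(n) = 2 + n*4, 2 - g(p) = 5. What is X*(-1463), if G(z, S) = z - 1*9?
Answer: 54131/4 ≈ 13533.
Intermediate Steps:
g(p) = -3 (g(p) = 2 - 1*5 = 2 - 5 = -3)
f(n) = 2 + 4*n
G(z, S) = -9 + z (G(z, S) = z - 9 = -9 + z)
X = -37/4 (X = -9 + 1/((2 + 4*(-3)) + 6) = -9 + 1/((2 - 12) + 6) = -9 + 1/(-10 + 6) = -9 + 1/(-4) = -9 - 1/4 = -37/4 ≈ -9.2500)
X*(-1463) = -37/4*(-1463) = 54131/4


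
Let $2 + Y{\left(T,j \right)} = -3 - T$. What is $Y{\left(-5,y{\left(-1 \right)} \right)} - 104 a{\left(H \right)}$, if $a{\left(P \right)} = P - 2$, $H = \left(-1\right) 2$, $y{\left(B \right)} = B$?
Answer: $416$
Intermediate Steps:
$H = -2$
$a{\left(P \right)} = -2 + P$ ($a{\left(P \right)} = P - 2 = -2 + P$)
$Y{\left(T,j \right)} = -5 - T$ ($Y{\left(T,j \right)} = -2 - \left(3 + T\right) = -5 - T$)
$Y{\left(-5,y{\left(-1 \right)} \right)} - 104 a{\left(H \right)} = \left(-5 - -5\right) - 104 \left(-2 - 2\right) = \left(-5 + 5\right) - -416 = 0 + 416 = 416$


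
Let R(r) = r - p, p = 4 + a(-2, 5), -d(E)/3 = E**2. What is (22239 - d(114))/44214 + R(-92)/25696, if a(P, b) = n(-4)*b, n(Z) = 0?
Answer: 16344213/11834614 ≈ 1.3811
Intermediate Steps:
a(P, b) = 0 (a(P, b) = 0*b = 0)
d(E) = -3*E**2
p = 4 (p = 4 + 0 = 4)
R(r) = -4 + r (R(r) = r - 1*4 = r - 4 = -4 + r)
(22239 - d(114))/44214 + R(-92)/25696 = (22239 - (-3)*114**2)/44214 + (-4 - 92)/25696 = (22239 - (-3)*12996)*(1/44214) - 96*1/25696 = (22239 - 1*(-38988))*(1/44214) - 3/803 = (22239 + 38988)*(1/44214) - 3/803 = 61227*(1/44214) - 3/803 = 20409/14738 - 3/803 = 16344213/11834614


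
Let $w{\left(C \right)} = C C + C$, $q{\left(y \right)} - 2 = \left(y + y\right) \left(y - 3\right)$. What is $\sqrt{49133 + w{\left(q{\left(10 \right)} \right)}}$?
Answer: $\sqrt{69439} \approx 263.51$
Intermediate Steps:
$q{\left(y \right)} = 2 + 2 y \left(-3 + y\right)$ ($q{\left(y \right)} = 2 + \left(y + y\right) \left(y - 3\right) = 2 + 2 y \left(-3 + y\right)$)
$w{\left(C \right)} = C + C^{2}$ ($w{\left(C \right)} = C^{2} + C = C + C^{2}$)
$\sqrt{49133 + w{\left(q{\left(10 \right)} \right)}} = \sqrt{49133 + \left(2 - 60 + 2 \cdot 10^{2}\right) \left(1 + \left(2 - 60 + 2 \cdot 10^{2}\right)\right)} = \sqrt{49133 + \left(2 - 60 + 2 \cdot 100\right) \left(1 + \left(2 - 60 + 2 \cdot 100\right)\right)} = \sqrt{49133 + \left(2 - 60 + 200\right) \left(1 + \left(2 - 60 + 200\right)\right)} = \sqrt{49133 + 142 \left(1 + 142\right)} = \sqrt{49133 + 142 \cdot 143} = \sqrt{49133 + 20306} = \sqrt{69439}$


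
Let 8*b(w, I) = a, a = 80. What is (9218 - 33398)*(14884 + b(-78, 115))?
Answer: -360136920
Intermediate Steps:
b(w, I) = 10 (b(w, I) = (1/8)*80 = 10)
(9218 - 33398)*(14884 + b(-78, 115)) = (9218 - 33398)*(14884 + 10) = -24180*14894 = -360136920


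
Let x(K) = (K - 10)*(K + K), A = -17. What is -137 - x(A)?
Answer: -1055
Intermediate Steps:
x(K) = 2*K*(-10 + K) (x(K) = (-10 + K)*(2*K) = 2*K*(-10 + K))
-137 - x(A) = -137 - 2*(-17)*(-10 - 17) = -137 - 2*(-17)*(-27) = -137 - 1*918 = -137 - 918 = -1055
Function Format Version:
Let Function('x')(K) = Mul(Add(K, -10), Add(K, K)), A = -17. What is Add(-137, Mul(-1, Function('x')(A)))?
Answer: -1055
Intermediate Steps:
Function('x')(K) = Mul(2, K, Add(-10, K)) (Function('x')(K) = Mul(Add(-10, K), Mul(2, K)) = Mul(2, K, Add(-10, K)))
Add(-137, Mul(-1, Function('x')(A))) = Add(-137, Mul(-1, Mul(2, -17, Add(-10, -17)))) = Add(-137, Mul(-1, Mul(2, -17, -27))) = Add(-137, Mul(-1, 918)) = Add(-137, -918) = -1055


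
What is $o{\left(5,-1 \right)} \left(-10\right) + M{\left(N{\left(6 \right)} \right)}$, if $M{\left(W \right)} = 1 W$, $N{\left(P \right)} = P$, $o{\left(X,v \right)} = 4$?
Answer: $-34$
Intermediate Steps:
$M{\left(W \right)} = W$
$o{\left(5,-1 \right)} \left(-10\right) + M{\left(N{\left(6 \right)} \right)} = 4 \left(-10\right) + 6 = -40 + 6 = -34$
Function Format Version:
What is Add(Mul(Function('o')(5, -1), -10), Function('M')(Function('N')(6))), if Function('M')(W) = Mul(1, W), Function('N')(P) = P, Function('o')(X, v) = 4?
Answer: -34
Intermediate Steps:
Function('M')(W) = W
Add(Mul(Function('o')(5, -1), -10), Function('M')(Function('N')(6))) = Add(Mul(4, -10), 6) = Add(-40, 6) = -34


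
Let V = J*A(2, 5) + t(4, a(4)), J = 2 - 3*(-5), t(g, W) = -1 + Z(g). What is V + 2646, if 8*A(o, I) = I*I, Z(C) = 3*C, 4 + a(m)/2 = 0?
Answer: 21681/8 ≈ 2710.1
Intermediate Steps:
a(m) = -8 (a(m) = -8 + 2*0 = -8 + 0 = -8)
A(o, I) = I²/8 (A(o, I) = (I*I)/8 = I²/8)
t(g, W) = -1 + 3*g
J = 17 (J = 2 + 15 = 17)
V = 513/8 (V = 17*((⅛)*5²) + (-1 + 3*4) = 17*((⅛)*25) + (-1 + 12) = 17*(25/8) + 11 = 425/8 + 11 = 513/8 ≈ 64.125)
V + 2646 = 513/8 + 2646 = 21681/8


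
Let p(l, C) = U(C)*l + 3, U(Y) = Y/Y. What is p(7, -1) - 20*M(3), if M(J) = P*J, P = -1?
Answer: 70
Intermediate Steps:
U(Y) = 1
p(l, C) = 3 + l (p(l, C) = 1*l + 3 = l + 3 = 3 + l)
M(J) = -J
p(7, -1) - 20*M(3) = (3 + 7) - (-20)*3 = 10 - 20*(-3) = 10 + 60 = 70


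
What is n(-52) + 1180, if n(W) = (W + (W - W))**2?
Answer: 3884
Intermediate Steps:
n(W) = W**2 (n(W) = (W + 0)**2 = W**2)
n(-52) + 1180 = (-52)**2 + 1180 = 2704 + 1180 = 3884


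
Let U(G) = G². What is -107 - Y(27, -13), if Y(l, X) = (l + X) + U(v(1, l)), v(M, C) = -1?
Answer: -122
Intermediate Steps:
Y(l, X) = 1 + X + l (Y(l, X) = (l + X) + (-1)² = (X + l) + 1 = 1 + X + l)
-107 - Y(27, -13) = -107 - (1 - 13 + 27) = -107 - 1*15 = -107 - 15 = -122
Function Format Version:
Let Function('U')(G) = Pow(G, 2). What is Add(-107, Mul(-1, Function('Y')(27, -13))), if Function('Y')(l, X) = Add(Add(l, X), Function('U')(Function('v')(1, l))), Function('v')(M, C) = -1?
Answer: -122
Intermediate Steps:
Function('Y')(l, X) = Add(1, X, l) (Function('Y')(l, X) = Add(Add(l, X), Pow(-1, 2)) = Add(Add(X, l), 1) = Add(1, X, l))
Add(-107, Mul(-1, Function('Y')(27, -13))) = Add(-107, Mul(-1, Add(1, -13, 27))) = Add(-107, Mul(-1, 15)) = Add(-107, -15) = -122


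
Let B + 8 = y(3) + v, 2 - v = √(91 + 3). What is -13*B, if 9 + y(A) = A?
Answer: 156 + 13*√94 ≈ 282.04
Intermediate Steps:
v = 2 - √94 (v = 2 - √(91 + 3) = 2 - √94 ≈ -7.6954)
y(A) = -9 + A
B = -12 - √94 (B = -8 + ((-9 + 3) + (2 - √94)) = -8 + (-6 + (2 - √94)) = -8 + (-4 - √94) = -12 - √94 ≈ -21.695)
-13*B = -13*(-12 - √94) = 156 + 13*√94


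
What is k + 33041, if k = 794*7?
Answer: 38599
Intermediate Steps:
k = 5558
k + 33041 = 5558 + 33041 = 38599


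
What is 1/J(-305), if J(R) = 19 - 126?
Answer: -1/107 ≈ -0.0093458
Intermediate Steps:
J(R) = -107
1/J(-305) = 1/(-107) = -1/107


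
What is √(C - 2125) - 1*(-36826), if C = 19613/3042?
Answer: 36826 + I*√12889274/78 ≈ 36826.0 + 46.028*I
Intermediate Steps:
C = 19613/3042 (C = 19613*(1/3042) = 19613/3042 ≈ 6.4474)
√(C - 2125) - 1*(-36826) = √(19613/3042 - 2125) - 1*(-36826) = √(-6444637/3042) + 36826 = I*√12889274/78 + 36826 = 36826 + I*√12889274/78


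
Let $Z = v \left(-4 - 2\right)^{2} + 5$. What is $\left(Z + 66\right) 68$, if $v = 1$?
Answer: $7276$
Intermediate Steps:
$Z = 41$ ($Z = 1 \left(-4 - 2\right)^{2} + 5 = 1 \left(-6\right)^{2} + 5 = 1 \cdot 36 + 5 = 36 + 5 = 41$)
$\left(Z + 66\right) 68 = \left(41 + 66\right) 68 = 107 \cdot 68 = 7276$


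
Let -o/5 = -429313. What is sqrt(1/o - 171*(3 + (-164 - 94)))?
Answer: sqrt(200920559354852690)/2146565 ≈ 208.82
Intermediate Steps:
o = 2146565 (o = -5*(-429313) = 2146565)
sqrt(1/o - 171*(3 + (-164 - 94))) = sqrt(1/2146565 - 171*(3 + (-164 - 94))) = sqrt(1/2146565 - 171*(3 - 258)) = sqrt(1/2146565 - 171*(-255)) = sqrt(1/2146565 + 43605) = sqrt(93600966826/2146565) = sqrt(200920559354852690)/2146565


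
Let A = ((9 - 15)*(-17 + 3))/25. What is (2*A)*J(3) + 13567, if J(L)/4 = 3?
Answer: 341191/25 ≈ 13648.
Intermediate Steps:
J(L) = 12 (J(L) = 4*3 = 12)
A = 84/25 (A = -6*(-14)*(1/25) = 84*(1/25) = 84/25 ≈ 3.3600)
(2*A)*J(3) + 13567 = (2*(84/25))*12 + 13567 = (168/25)*12 + 13567 = 2016/25 + 13567 = 341191/25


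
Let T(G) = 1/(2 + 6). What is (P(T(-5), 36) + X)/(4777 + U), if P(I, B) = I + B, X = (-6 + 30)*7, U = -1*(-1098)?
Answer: 1633/47000 ≈ 0.034745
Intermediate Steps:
U = 1098
T(G) = ⅛ (T(G) = 1/8 = ⅛)
X = 168 (X = 24*7 = 168)
P(I, B) = B + I
(P(T(-5), 36) + X)/(4777 + U) = ((36 + ⅛) + 168)/(4777 + 1098) = (289/8 + 168)/5875 = (1633/8)*(1/5875) = 1633/47000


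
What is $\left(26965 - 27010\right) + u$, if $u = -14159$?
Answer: $-14204$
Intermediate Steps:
$\left(26965 - 27010\right) + u = \left(26965 - 27010\right) - 14159 = -45 - 14159 = -14204$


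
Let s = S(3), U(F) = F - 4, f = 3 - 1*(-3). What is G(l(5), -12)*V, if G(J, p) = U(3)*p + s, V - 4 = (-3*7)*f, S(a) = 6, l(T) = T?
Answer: -2196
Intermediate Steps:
f = 6 (f = 3 + 3 = 6)
U(F) = -4 + F
V = -122 (V = 4 - 3*7*6 = 4 - 21*6 = 4 - 126 = -122)
s = 6
G(J, p) = 6 - p (G(J, p) = (-4 + 3)*p + 6 = -p + 6 = 6 - p)
G(l(5), -12)*V = (6 - 1*(-12))*(-122) = (6 + 12)*(-122) = 18*(-122) = -2196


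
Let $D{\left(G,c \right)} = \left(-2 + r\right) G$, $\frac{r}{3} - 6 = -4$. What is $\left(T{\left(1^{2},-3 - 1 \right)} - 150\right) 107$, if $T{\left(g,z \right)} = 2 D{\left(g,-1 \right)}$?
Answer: $-15194$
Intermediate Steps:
$r = 6$ ($r = 18 + 3 \left(-4\right) = 18 - 12 = 6$)
$D{\left(G,c \right)} = 4 G$ ($D{\left(G,c \right)} = \left(-2 + 6\right) G = 4 G$)
$T{\left(g,z \right)} = 8 g$ ($T{\left(g,z \right)} = 2 \cdot 4 g = 8 g$)
$\left(T{\left(1^{2},-3 - 1 \right)} - 150\right) 107 = \left(8 \cdot 1^{2} - 150\right) 107 = \left(8 \cdot 1 - 150\right) 107 = \left(8 - 150\right) 107 = \left(-142\right) 107 = -15194$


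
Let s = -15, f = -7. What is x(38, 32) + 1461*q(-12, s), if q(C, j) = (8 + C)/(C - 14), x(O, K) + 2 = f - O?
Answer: 2311/13 ≈ 177.77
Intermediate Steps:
x(O, K) = -9 - O (x(O, K) = -2 + (-7 - O) = -9 - O)
q(C, j) = (8 + C)/(-14 + C)
x(38, 32) + 1461*q(-12, s) = (-9 - 1*38) + 1461*((8 - 12)/(-14 - 12)) = (-9 - 38) + 1461*(-4/(-26)) = -47 + 1461*(-1/26*(-4)) = -47 + 1461*(2/13) = -47 + 2922/13 = 2311/13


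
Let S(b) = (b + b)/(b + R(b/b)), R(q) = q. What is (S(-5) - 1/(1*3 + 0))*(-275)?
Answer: -3575/6 ≈ -595.83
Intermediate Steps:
S(b) = 2*b/(1 + b) (S(b) = (b + b)/(b + b/b) = (2*b)/(b + 1) = (2*b)/(1 + b) = 2*b/(1 + b))
(S(-5) - 1/(1*3 + 0))*(-275) = (2*(-5)/(1 - 5) - 1/(1*3 + 0))*(-275) = (2*(-5)/(-4) - 1/(3 + 0))*(-275) = (2*(-5)*(-¼) - 1/3)*(-275) = (5/2 - 1*⅓)*(-275) = (5/2 - ⅓)*(-275) = (13/6)*(-275) = -3575/6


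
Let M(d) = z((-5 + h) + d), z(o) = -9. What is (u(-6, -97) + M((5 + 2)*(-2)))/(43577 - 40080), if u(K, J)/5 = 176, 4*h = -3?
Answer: 67/269 ≈ 0.24907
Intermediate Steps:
h = -¾ (h = (¼)*(-3) = -¾ ≈ -0.75000)
u(K, J) = 880 (u(K, J) = 5*176 = 880)
M(d) = -9
(u(-6, -97) + M((5 + 2)*(-2)))/(43577 - 40080) = (880 - 9)/(43577 - 40080) = 871/3497 = 871*(1/3497) = 67/269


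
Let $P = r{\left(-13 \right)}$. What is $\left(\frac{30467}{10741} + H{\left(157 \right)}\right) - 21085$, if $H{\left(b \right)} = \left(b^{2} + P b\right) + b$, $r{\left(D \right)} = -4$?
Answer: $\frac{33252380}{10741} \approx 3095.8$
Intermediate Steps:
$P = -4$
$H{\left(b \right)} = b^{2} - 3 b$ ($H{\left(b \right)} = \left(b^{2} - 4 b\right) + b = b^{2} - 3 b$)
$\left(\frac{30467}{10741} + H{\left(157 \right)}\right) - 21085 = \left(\frac{30467}{10741} + 157 \left(-3 + 157\right)\right) - 21085 = \left(30467 \cdot \frac{1}{10741} + 157 \cdot 154\right) - 21085 = \left(\frac{30467}{10741} + 24178\right) - 21085 = \frac{259726365}{10741} - 21085 = \frac{33252380}{10741}$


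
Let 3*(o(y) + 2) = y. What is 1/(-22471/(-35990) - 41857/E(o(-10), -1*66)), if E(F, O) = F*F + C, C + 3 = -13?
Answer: -2015440/6777692059 ≈ -0.00029736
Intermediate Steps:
C = -16 (C = -3 - 13 = -16)
o(y) = -2 + y/3
E(F, O) = -16 + F² (E(F, O) = F*F - 16 = F² - 16 = -16 + F²)
1/(-22471/(-35990) - 41857/E(o(-10), -1*66)) = 1/(-22471/(-35990) - 41857/(-16 + (-2 + (⅓)*(-10))²)) = 1/(-22471*(-1/35990) - 41857/(-16 + (-2 - 10/3)²)) = 1/(22471/35990 - 41857/(-16 + (-16/3)²)) = 1/(22471/35990 - 41857/(-16 + 256/9)) = 1/(22471/35990 - 41857/112/9) = 1/(22471/35990 - 41857*9/112) = 1/(22471/35990 - 376713/112) = 1/(-6777692059/2015440) = -2015440/6777692059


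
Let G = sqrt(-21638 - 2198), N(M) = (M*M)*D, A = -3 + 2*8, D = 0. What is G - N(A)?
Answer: 2*I*sqrt(5959) ≈ 154.39*I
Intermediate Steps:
A = 13 (A = -3 + 16 = 13)
N(M) = 0 (N(M) = (M*M)*0 = M**2*0 = 0)
G = 2*I*sqrt(5959) (G = sqrt(-23836) = 2*I*sqrt(5959) ≈ 154.39*I)
G - N(A) = 2*I*sqrt(5959) - 1*0 = 2*I*sqrt(5959) + 0 = 2*I*sqrt(5959)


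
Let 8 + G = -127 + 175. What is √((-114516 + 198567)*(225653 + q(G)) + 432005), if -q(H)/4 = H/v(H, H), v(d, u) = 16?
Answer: √18965951798 ≈ 1.3772e+5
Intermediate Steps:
G = 40 (G = -8 + (-127 + 175) = -8 + 48 = 40)
q(H) = -H/4 (q(H) = -4*H/16 = -H/4)
√((-114516 + 198567)*(225653 + q(G)) + 432005) = √((-114516 + 198567)*(225653 - ¼*40) + 432005) = √(84051*(225653 - 10) + 432005) = √(84051*225643 + 432005) = √(18965519793 + 432005) = √18965951798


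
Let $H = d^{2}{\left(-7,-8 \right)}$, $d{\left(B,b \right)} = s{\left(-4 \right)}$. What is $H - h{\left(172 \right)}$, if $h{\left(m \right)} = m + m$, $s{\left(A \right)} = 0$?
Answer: $-344$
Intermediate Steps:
$h{\left(m \right)} = 2 m$
$d{\left(B,b \right)} = 0$
$H = 0$ ($H = 0^{2} = 0$)
$H - h{\left(172 \right)} = 0 - 2 \cdot 172 = 0 - 344 = -344$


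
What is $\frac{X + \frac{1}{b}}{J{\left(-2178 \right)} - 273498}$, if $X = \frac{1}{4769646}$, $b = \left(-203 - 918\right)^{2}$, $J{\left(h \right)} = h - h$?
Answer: $- \frac{317173}{86277574273925412} \approx -3.6762 \cdot 10^{-12}$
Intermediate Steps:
$J{\left(h \right)} = 0$
$b = 1256641$ ($b = \left(-1121\right)^{2} = 1256641$)
$X = \frac{1}{4769646} \approx 2.0966 \cdot 10^{-7}$
$\frac{X + \frac{1}{b}}{J{\left(-2178 \right)} - 273498} = \frac{\frac{1}{4769646} + \frac{1}{1256641}}{0 - 273498} = \frac{\frac{1}{4769646} + \frac{1}{1256641}}{-273498} = \frac{317173}{315459616794} \left(- \frac{1}{273498}\right) = - \frac{317173}{86277574273925412}$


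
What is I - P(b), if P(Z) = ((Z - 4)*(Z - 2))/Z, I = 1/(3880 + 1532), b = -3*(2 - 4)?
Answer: -2405/1804 ≈ -1.3331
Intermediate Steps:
b = 6 (b = -3*(-2) = 6)
I = 1/5412 ≈ 0.00018477
P(Z) = (-4 + Z)*(-2 + Z)/Z (P(Z) = ((-4 + Z)*(-2 + Z))/Z = (-4 + Z)*(-2 + Z)/Z)
I - P(b) = 1/5412 - (-6 + 6 + 8/6) = 1/5412 - (-6 + 6 + 8*(⅙)) = 1/5412 - (-6 + 6 + 4/3) = 1/5412 - 1*4/3 = 1/5412 - 4/3 = -2405/1804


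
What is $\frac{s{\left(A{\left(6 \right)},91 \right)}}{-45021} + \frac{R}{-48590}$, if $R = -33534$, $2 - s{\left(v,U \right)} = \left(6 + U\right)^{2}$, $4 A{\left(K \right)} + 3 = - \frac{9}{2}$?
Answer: $\frac{22870004}{25436865} \approx 0.89909$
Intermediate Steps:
$A{\left(K \right)} = - \frac{15}{8}$ ($A{\left(K \right)} = - \frac{3}{4} + \frac{\left(-9\right) \frac{1}{2}}{4} = - \frac{3}{4} + \frac{1}{4} \left(- \frac{9}{2}\right) = - \frac{3}{4} - \frac{9}{8} = - \frac{15}{8}$)
$s{\left(v,U \right)} = 2 - \left(6 + U\right)^{2}$
$\frac{s{\left(A{\left(6 \right)},91 \right)}}{-45021} + \frac{R}{-48590} = \frac{2 - \left(6 + 91\right)^{2}}{-45021} - \frac{33534}{-48590} = \left(2 - 97^{2}\right) \left(- \frac{1}{45021}\right) - - \frac{16767}{24295} = \left(2 - 9409\right) \left(- \frac{1}{45021}\right) + \frac{16767}{24295} = \left(-9407\right) \left(- \frac{1}{45021}\right) + \frac{16767}{24295} = \frac{9407}{45021} + \frac{16767}{24295} = \frac{22870004}{25436865}$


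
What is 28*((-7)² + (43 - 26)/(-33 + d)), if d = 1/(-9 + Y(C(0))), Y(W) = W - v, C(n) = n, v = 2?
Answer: 17649/13 ≈ 1357.6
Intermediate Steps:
Y(W) = -2 + W (Y(W) = W - 1*2 = W - 2 = -2 + W)
d = -1/11 (d = 1/(-9 + (-2 + 0)) = 1/(-9 - 2) = 1/(-11) = -1/11 ≈ -0.090909)
28*((-7)² + (43 - 26)/(-33 + d)) = 28*((-7)² + (43 - 26)/(-33 - 1/11)) = 28*(49 + 17/(-364/11)) = 28*(49 + 17*(-11/364)) = 28*(49 - 187/364) = 28*(17649/364) = 17649/13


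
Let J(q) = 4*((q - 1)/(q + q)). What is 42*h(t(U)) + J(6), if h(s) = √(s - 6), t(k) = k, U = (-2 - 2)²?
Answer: 5/3 + 42*√10 ≈ 134.48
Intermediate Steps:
U = 16 (U = (-4)² = 16)
h(s) = √(-6 + s)
J(q) = 2*(-1 + q)/q (J(q) = 4*((-1 + q)/((2*q))) = 4*((-1 + q)*(1/(2*q))) = 4*((-1 + q)/(2*q)) = 2*(-1 + q)/q)
42*h(t(U)) + J(6) = 42*√(-6 + 16) + (2 - 2/6) = 42*√10 + (2 - 2*⅙) = 42*√10 + (2 - ⅓) = 42*√10 + 5/3 = 5/3 + 42*√10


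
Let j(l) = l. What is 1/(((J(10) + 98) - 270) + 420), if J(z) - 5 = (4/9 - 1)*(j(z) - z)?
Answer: 1/253 ≈ 0.0039526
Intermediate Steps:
J(z) = 5 (J(z) = 5 + (4/9 - 1)*(z - z) = 5 + (4*(⅑) - 1)*0 = 5 + (4/9 - 1)*0 = 5 - 5/9*0 = 5 + 0 = 5)
1/(((J(10) + 98) - 270) + 420) = 1/(((5 + 98) - 270) + 420) = 1/((103 - 270) + 420) = 1/(-167 + 420) = 1/253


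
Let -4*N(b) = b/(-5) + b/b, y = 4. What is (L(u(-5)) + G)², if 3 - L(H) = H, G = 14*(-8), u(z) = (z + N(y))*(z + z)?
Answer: 101761/4 ≈ 25440.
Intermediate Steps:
N(b) = -¼ + b/20 (N(b) = -(b/(-5) + b/b)/4 = -(b*(-⅕) + 1)/4 = -(-b/5 + 1)/4 = -(1 - b/5)/4 = -¼ + b/20)
u(z) = 2*z*(-1/20 + z) (u(z) = (z + (-¼ + (1/20)*4))*(z + z) = (z + (-¼ + ⅕))*(2*z) = (z - 1/20)*(2*z) = (-1/20 + z)*(2*z) = 2*z*(-1/20 + z))
G = -112
L(H) = 3 - H
(L(u(-5)) + G)² = ((3 - (-5)*(-1 + 20*(-5))/10) - 112)² = ((3 - (-5)*(-1 - 100)/10) - 112)² = ((3 - (-5)*(-101)/10) - 112)² = ((3 - 1*101/2) - 112)² = ((3 - 101/2) - 112)² = (-95/2 - 112)² = (-319/2)² = 101761/4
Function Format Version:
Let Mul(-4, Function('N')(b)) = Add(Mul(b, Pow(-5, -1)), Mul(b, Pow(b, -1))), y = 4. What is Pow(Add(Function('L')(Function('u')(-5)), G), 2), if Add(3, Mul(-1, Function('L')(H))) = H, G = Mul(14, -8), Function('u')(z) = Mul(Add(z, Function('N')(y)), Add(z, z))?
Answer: Rational(101761, 4) ≈ 25440.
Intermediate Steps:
Function('N')(b) = Add(Rational(-1, 4), Mul(Rational(1, 20), b)) (Function('N')(b) = Mul(Rational(-1, 4), Add(Mul(b, Pow(-5, -1)), Mul(b, Pow(b, -1)))) = Mul(Rational(-1, 4), Add(Mul(b, Rational(-1, 5)), 1)) = Mul(Rational(-1, 4), Add(Mul(Rational(-1, 5), b), 1)) = Mul(Rational(-1, 4), Add(1, Mul(Rational(-1, 5), b))) = Add(Rational(-1, 4), Mul(Rational(1, 20), b)))
Function('u')(z) = Mul(2, z, Add(Rational(-1, 20), z)) (Function('u')(z) = Mul(Add(z, Add(Rational(-1, 4), Mul(Rational(1, 20), 4))), Add(z, z)) = Mul(Add(z, Add(Rational(-1, 4), Rational(1, 5))), Mul(2, z)) = Mul(Add(z, Rational(-1, 20)), Mul(2, z)) = Mul(Add(Rational(-1, 20), z), Mul(2, z)) = Mul(2, z, Add(Rational(-1, 20), z)))
G = -112
Function('L')(H) = Add(3, Mul(-1, H))
Pow(Add(Function('L')(Function('u')(-5)), G), 2) = Pow(Add(Add(3, Mul(-1, Mul(Rational(1, 10), -5, Add(-1, Mul(20, -5))))), -112), 2) = Pow(Add(Add(3, Mul(-1, Mul(Rational(1, 10), -5, Add(-1, -100)))), -112), 2) = Pow(Add(Add(3, Mul(-1, Mul(Rational(1, 10), -5, -101))), -112), 2) = Pow(Add(Add(3, Mul(-1, Rational(101, 2))), -112), 2) = Pow(Add(Add(3, Rational(-101, 2)), -112), 2) = Pow(Add(Rational(-95, 2), -112), 2) = Pow(Rational(-319, 2), 2) = Rational(101761, 4)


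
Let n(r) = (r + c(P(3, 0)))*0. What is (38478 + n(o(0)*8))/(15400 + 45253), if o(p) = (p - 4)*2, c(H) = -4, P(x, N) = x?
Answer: 38478/60653 ≈ 0.63440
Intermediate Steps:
o(p) = -8 + 2*p (o(p) = (-4 + p)*2 = -8 + 2*p)
n(r) = 0 (n(r) = (r - 4)*0 = (-4 + r)*0 = 0)
(38478 + n(o(0)*8))/(15400 + 45253) = (38478 + 0)/(15400 + 45253) = 38478/60653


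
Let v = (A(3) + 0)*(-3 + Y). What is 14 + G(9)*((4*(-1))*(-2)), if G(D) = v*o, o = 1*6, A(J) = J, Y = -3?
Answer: -850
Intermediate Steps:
o = 6
v = -18 (v = (3 + 0)*(-3 - 3) = 3*(-6) = -18)
G(D) = -108 (G(D) = -18*6 = -108)
14 + G(9)*((4*(-1))*(-2)) = 14 - 108*4*(-1)*(-2) = 14 - (-432)*(-2) = 14 - 108*8 = 14 - 864 = -850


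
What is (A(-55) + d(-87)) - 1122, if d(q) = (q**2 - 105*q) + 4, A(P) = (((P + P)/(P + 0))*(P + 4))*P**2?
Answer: -292964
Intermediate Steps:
A(P) = P**2*(8 + 2*P) (A(P) = (((2*P)/P)*(4 + P))*P**2 = (2*(4 + P))*P**2 = (8 + 2*P)*P**2 = P**2*(8 + 2*P))
d(q) = 4 + q**2 - 105*q
(A(-55) + d(-87)) - 1122 = (2*(-55)**2*(4 - 55) + (4 + (-87)**2 - 105*(-87))) - 1122 = (2*3025*(-51) + (4 + 7569 + 9135)) - 1122 = (-308550 + 16708) - 1122 = -291842 - 1122 = -292964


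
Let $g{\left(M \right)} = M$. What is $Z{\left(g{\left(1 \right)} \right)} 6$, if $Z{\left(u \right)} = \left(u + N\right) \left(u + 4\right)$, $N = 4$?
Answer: $150$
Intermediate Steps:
$Z{\left(u \right)} = \left(4 + u\right)^{2}$ ($Z{\left(u \right)} = \left(u + 4\right) \left(u + 4\right) = \left(4 + u\right) \left(4 + u\right) = \left(4 + u\right)^{2}$)
$Z{\left(g{\left(1 \right)} \right)} 6 = \left(16 + 1^{2} + 8 \cdot 1\right) 6 = \left(16 + 1 + 8\right) 6 = 25 \cdot 6 = 150$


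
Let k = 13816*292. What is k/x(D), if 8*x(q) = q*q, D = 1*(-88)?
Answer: 45844/11 ≈ 4167.6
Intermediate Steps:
D = -88
x(q) = q²/8 (x(q) = (q*q)/8 = q²/8)
k = 4034272
k/x(D) = 4034272/(((⅛)*(-88)²)) = 4034272/(((⅛)*7744)) = 4034272/968 = 4034272*(1/968) = 45844/11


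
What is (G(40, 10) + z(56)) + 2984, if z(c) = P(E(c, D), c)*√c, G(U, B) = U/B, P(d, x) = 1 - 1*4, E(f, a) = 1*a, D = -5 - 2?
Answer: 2988 - 6*√14 ≈ 2965.6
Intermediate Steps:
D = -7
E(f, a) = a
P(d, x) = -3 (P(d, x) = 1 - 4 = -3)
z(c) = -3*√c
(G(40, 10) + z(56)) + 2984 = (40/10 - 6*√14) + 2984 = (40*(⅒) - 6*√14) + 2984 = (4 - 6*√14) + 2984 = 2988 - 6*√14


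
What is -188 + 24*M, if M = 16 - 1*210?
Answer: -4844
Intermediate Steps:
M = -194 (M = 16 - 210 = -194)
-188 + 24*M = -188 + 24*(-194) = -188 - 4656 = -4844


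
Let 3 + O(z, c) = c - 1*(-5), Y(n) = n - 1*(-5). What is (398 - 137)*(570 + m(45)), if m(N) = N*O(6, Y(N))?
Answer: 759510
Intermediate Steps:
Y(n) = 5 + n (Y(n) = n + 5 = 5 + n)
O(z, c) = 2 + c (O(z, c) = -3 + (c - 1*(-5)) = -3 + (c + 5) = -3 + (5 + c) = 2 + c)
m(N) = N*(7 + N) (m(N) = N*(2 + (5 + N)) = N*(7 + N))
(398 - 137)*(570 + m(45)) = (398 - 137)*(570 + 45*(7 + 45)) = 261*(570 + 45*52) = 261*(570 + 2340) = 261*2910 = 759510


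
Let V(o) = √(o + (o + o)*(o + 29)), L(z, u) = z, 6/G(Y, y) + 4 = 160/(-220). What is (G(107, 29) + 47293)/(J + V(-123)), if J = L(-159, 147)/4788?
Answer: 52004067990/761650661291 + 1566009292680*√23001/761650661291 ≈ 311.89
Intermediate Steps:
G(Y, y) = -33/26 (G(Y, y) = 6/(-4 + 160/(-220)) = 6/(-4 + 160*(-1/220)) = 6/(-4 - 8/11) = 6/(-52/11) = 6*(-11/52) = -33/26)
V(o) = √(o + 2*o*(29 + o)) (V(o) = √(o + (2*o)*(29 + o)) = √(o + 2*o*(29 + o)))
J = -53/1596 (J = -159/4788 = -159*1/4788 = -53/1596 ≈ -0.033208)
(G(107, 29) + 47293)/(J + V(-123)) = (-33/26 + 47293)/(-53/1596 + √(-123*(59 + 2*(-123)))) = 1229585/(26*(-53/1596 + √(-123*(59 - 246)))) = 1229585/(26*(-53/1596 + √(-123*(-187)))) = 1229585/(26*(-53/1596 + √23001))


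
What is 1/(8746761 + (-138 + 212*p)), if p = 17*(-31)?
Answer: 1/8634899 ≈ 1.1581e-7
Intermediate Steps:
p = -527
1/(8746761 + (-138 + 212*p)) = 1/(8746761 + (-138 + 212*(-527))) = 1/(8746761 + (-138 - 111724)) = 1/(8746761 - 111862) = 1/8634899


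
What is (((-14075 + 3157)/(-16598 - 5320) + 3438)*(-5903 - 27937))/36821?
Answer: -425058611280/134507113 ≈ -3160.1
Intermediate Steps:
(((-14075 + 3157)/(-16598 - 5320) + 3438)*(-5903 - 27937))/36821 = ((-10918/(-21918) + 3438)*(-33840))*(1/36821) = ((-10918*(-1/21918) + 3438)*(-33840))*(1/36821) = ((5459/10959 + 3438)*(-33840))*(1/36821) = ((37682501/10959)*(-33840))*(1/36821) = -425058611280/3653*1/36821 = -425058611280/134507113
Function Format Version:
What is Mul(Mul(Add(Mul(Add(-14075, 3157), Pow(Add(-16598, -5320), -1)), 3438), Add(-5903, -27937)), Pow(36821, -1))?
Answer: Rational(-425058611280, 134507113) ≈ -3160.1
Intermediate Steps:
Mul(Mul(Add(Mul(Add(-14075, 3157), Pow(Add(-16598, -5320), -1)), 3438), Add(-5903, -27937)), Pow(36821, -1)) = Mul(Mul(Add(Mul(-10918, Pow(-21918, -1)), 3438), -33840), Rational(1, 36821)) = Mul(Mul(Add(Mul(-10918, Rational(-1, 21918)), 3438), -33840), Rational(1, 36821)) = Mul(Mul(Add(Rational(5459, 10959), 3438), -33840), Rational(1, 36821)) = Mul(Mul(Rational(37682501, 10959), -33840), Rational(1, 36821)) = Mul(Rational(-425058611280, 3653), Rational(1, 36821)) = Rational(-425058611280, 134507113)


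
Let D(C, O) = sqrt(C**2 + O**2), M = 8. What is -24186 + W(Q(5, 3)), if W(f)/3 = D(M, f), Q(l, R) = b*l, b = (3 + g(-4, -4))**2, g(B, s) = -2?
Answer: -24186 + 3*sqrt(89) ≈ -24158.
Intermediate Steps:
b = 1 (b = (3 - 2)**2 = 1**2 = 1)
Q(l, R) = l (Q(l, R) = 1*l = l)
W(f) = 3*sqrt(64 + f**2) (W(f) = 3*sqrt(8**2 + f**2) = 3*sqrt(64 + f**2))
-24186 + W(Q(5, 3)) = -24186 + 3*sqrt(64 + 5**2) = -24186 + 3*sqrt(64 + 25) = -24186 + 3*sqrt(89)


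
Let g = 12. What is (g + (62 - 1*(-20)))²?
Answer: 8836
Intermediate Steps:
(g + (62 - 1*(-20)))² = (12 + (62 - 1*(-20)))² = (12 + (62 + 20))² = (12 + 82)² = 94² = 8836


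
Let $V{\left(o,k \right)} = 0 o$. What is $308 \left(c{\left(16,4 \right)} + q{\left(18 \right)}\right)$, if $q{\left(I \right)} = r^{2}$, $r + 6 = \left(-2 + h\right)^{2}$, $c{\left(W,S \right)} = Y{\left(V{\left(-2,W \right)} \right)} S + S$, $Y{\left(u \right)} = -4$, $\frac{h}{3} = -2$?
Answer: $1032416$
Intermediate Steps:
$V{\left(o,k \right)} = 0$
$h = -6$ ($h = 3 \left(-2\right) = -6$)
$c{\left(W,S \right)} = - 3 S$ ($c{\left(W,S \right)} = - 4 S + S = - 3 S$)
$r = 58$ ($r = -6 + \left(-2 - 6\right)^{2} = -6 + \left(-8\right)^{2} = -6 + 64 = 58$)
$q{\left(I \right)} = 3364$ ($q{\left(I \right)} = 58^{2} = 3364$)
$308 \left(c{\left(16,4 \right)} + q{\left(18 \right)}\right) = 308 \left(\left(-3\right) 4 + 3364\right) = 308 \left(-12 + 3364\right) = 308 \cdot 3352 = 1032416$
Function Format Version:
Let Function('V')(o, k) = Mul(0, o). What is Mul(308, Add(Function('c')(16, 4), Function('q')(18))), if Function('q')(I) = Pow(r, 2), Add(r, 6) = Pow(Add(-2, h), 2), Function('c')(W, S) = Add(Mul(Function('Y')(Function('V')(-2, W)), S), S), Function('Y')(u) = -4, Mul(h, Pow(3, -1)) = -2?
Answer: 1032416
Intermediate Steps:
Function('V')(o, k) = 0
h = -6 (h = Mul(3, -2) = -6)
Function('c')(W, S) = Mul(-3, S) (Function('c')(W, S) = Add(Mul(-4, S), S) = Mul(-3, S))
r = 58 (r = Add(-6, Pow(Add(-2, -6), 2)) = Add(-6, Pow(-8, 2)) = Add(-6, 64) = 58)
Function('q')(I) = 3364 (Function('q')(I) = Pow(58, 2) = 3364)
Mul(308, Add(Function('c')(16, 4), Function('q')(18))) = Mul(308, Add(Mul(-3, 4), 3364)) = Mul(308, Add(-12, 3364)) = Mul(308, 3352) = 1032416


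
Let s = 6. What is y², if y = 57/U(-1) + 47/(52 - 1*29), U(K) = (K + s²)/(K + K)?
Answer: 954529/648025 ≈ 1.4730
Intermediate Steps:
U(K) = (36 + K)/(2*K) (U(K) = (K + 6²)/(K + K) = (K + 36)/((2*K)) = (36 + K)*(1/(2*K)) = (36 + K)/(2*K))
y = -977/805 (y = 57/(((½)*(36 - 1)/(-1))) + 47/(52 - 1*29) = 57/(((½)*(-1)*35)) + 47/(52 - 29) = 57/(-35/2) + 47/23 = 57*(-2/35) + 47*(1/23) = -114/35 + 47/23 = -977/805 ≈ -1.2137)
y² = (-977/805)² = 954529/648025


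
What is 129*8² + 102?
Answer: 8358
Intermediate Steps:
129*8² + 102 = 129*64 + 102 = 8256 + 102 = 8358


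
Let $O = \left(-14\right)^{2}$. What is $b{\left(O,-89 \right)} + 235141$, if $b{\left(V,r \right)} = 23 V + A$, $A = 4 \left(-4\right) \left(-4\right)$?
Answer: $239713$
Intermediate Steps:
$A = 64$ ($A = \left(-16\right) \left(-4\right) = 64$)
$O = 196$
$b{\left(V,r \right)} = 64 + 23 V$ ($b{\left(V,r \right)} = 23 V + 64 = 64 + 23 V$)
$b{\left(O,-89 \right)} + 235141 = \left(64 + 23 \cdot 196\right) + 235141 = \left(64 + 4508\right) + 235141 = 4572 + 235141 = 239713$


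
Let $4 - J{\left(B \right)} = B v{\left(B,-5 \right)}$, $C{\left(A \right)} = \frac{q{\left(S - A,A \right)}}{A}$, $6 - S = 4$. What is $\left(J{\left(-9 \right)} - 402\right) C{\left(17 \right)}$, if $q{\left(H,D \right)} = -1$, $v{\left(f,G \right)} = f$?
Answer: $\frac{479}{17} \approx 28.176$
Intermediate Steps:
$S = 2$ ($S = 6 - 4 = 2$)
$C{\left(A \right)} = - \frac{1}{A}$
$J{\left(B \right)} = 4 - B^{2}$ ($J{\left(B \right)} = 4 - B B = 4 - B^{2}$)
$\left(J{\left(-9 \right)} - 402\right) C{\left(17 \right)} = \left(\left(4 - \left(-9\right)^{2}\right) - 402\right) \left(- \frac{1}{17}\right) = \left(\left(4 - 81\right) - 402\right) \left(\left(-1\right) \frac{1}{17}\right) = \left(\left(4 - 81\right) - 402\right) \left(- \frac{1}{17}\right) = \left(-77 - 402\right) \left(- \frac{1}{17}\right) = \left(-479\right) \left(- \frac{1}{17}\right) = \frac{479}{17}$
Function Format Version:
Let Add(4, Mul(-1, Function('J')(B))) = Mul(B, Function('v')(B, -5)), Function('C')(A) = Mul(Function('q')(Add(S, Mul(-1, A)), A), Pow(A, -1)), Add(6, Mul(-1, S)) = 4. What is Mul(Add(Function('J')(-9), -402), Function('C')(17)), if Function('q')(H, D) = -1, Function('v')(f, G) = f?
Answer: Rational(479, 17) ≈ 28.176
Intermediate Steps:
S = 2 (S = Add(6, Mul(-1, 4)) = Add(6, -4) = 2)
Function('C')(A) = Mul(-1, Pow(A, -1))
Function('J')(B) = Add(4, Mul(-1, Pow(B, 2))) (Function('J')(B) = Add(4, Mul(-1, Mul(B, B))) = Add(4, Mul(-1, Pow(B, 2))))
Mul(Add(Function('J')(-9), -402), Function('C')(17)) = Mul(Add(Add(4, Mul(-1, Pow(-9, 2))), -402), Mul(-1, Pow(17, -1))) = Mul(Add(Add(4, Mul(-1, 81)), -402), Mul(-1, Rational(1, 17))) = Mul(Add(Add(4, -81), -402), Rational(-1, 17)) = Mul(Add(-77, -402), Rational(-1, 17)) = Mul(-479, Rational(-1, 17)) = Rational(479, 17)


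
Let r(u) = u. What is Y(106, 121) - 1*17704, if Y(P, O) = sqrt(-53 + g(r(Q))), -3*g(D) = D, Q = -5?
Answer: -17704 + I*sqrt(462)/3 ≈ -17704.0 + 7.1647*I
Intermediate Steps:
g(D) = -D/3
Y(P, O) = I*sqrt(462)/3 (Y(P, O) = sqrt(-53 - 1/3*(-5)) = sqrt(-53 + 5/3) = sqrt(-154/3) = I*sqrt(462)/3)
Y(106, 121) - 1*17704 = I*sqrt(462)/3 - 1*17704 = I*sqrt(462)/3 - 17704 = -17704 + I*sqrt(462)/3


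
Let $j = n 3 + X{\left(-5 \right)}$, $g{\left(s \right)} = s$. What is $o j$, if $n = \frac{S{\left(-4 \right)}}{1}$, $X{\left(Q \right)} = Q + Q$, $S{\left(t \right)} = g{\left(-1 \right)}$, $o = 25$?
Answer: $-325$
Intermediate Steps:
$S{\left(t \right)} = -1$
$X{\left(Q \right)} = 2 Q$
$n = -1$ ($n = - 1^{-1} = \left(-1\right) 1 = -1$)
$j = -13$ ($j = \left(-1\right) 3 + 2 \left(-5\right) = -3 - 10 = -13$)
$o j = 25 \left(-13\right) = -325$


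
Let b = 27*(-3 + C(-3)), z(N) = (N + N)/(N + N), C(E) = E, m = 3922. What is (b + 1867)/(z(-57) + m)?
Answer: 1705/3923 ≈ 0.43462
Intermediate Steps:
z(N) = 1 (z(N) = (2*N)/((2*N)) = (2*N)*(1/(2*N)) = 1)
b = -162 (b = 27*(-3 - 3) = 27*(-6) = -162)
(b + 1867)/(z(-57) + m) = (-162 + 1867)/(1 + 3922) = 1705/3923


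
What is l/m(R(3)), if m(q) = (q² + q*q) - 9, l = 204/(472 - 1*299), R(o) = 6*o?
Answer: 68/36849 ≈ 0.0018454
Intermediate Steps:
l = 204/173 (l = 204/(472 - 299) = 204/173 ≈ 1.1792)
m(q) = -9 + 2*q² (m(q) = (q² + q²) - 9 = 2*q² - 9 = -9 + 2*q²)
l/m(R(3)) = 204/(173*(-9 + 2*(6*3)²)) = 204/(173*(-9 + 2*18²)) = 204/(173*(-9 + 2*324)) = 204/(173*(-9 + 648)) = (204/173)/639 = (204/173)*(1/639) = 68/36849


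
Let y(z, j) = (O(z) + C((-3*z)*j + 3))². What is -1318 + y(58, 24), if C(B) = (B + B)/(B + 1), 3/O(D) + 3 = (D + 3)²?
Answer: -4939933021563718/3759476689969 ≈ -1314.0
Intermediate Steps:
O(D) = 3/(-3 + (3 + D)²) (O(D) = 3/(-3 + (D + 3)²) = 3/(-3 + (3 + D)²))
C(B) = 2*B/(1 + B) (C(B) = (2*B)/(1 + B) = 2*B/(1 + B))
y(z, j) = (3/(-3 + (3 + z)²) + 2*(3 - 3*j*z)/(4 - 3*j*z))² (y(z, j) = (3/(-3 + (3 + z)²) + 2*((-3*z)*j + 3)/(1 + ((-3*z)*j + 3)))² = (3/(-3 + (3 + z)²) + 2*(-3*j*z + 3)/(1 + (-3*j*z + 3)))² = (3/(-3 + (3 + z)²) + 2*(3 - 3*j*z)/(1 + (3 - 3*j*z)))² = (3/(-3 + (3 + z)²) + 2*(3 - 3*j*z)/(4 - 3*j*z))²)
-1318 + y(58, 24) = -1318 + (3/(-3 + (3 + 58)²) + 2*(-3 + 3*24*58)/(-4 + 3*24*58))² = -1318 + (3/(-3 + 61²) + 2*(-3 + 4176)/(-4 + 4176))² = -1318 + (3/(-3 + 3721) + 2*4173/4172)² = -1318 + (3/3718 + 2*(1/4172)*4173)² = -1318 + (3*(1/3718) + 4173/2086)² = -1318 + (3/3718 + 4173/2086)² = -1318 + (3880368/1938937)² = -1318 + 15057255815424/3759476689969 = -4939933021563718/3759476689969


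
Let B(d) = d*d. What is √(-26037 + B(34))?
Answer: I*√24881 ≈ 157.74*I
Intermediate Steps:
B(d) = d²
√(-26037 + B(34)) = √(-26037 + 34²) = √(-26037 + 1156) = √(-24881) = I*√24881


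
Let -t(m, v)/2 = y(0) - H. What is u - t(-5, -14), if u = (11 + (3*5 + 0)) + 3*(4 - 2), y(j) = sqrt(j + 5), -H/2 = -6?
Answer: 8 + 2*sqrt(5) ≈ 12.472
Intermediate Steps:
H = 12 (H = -2*(-6) = 12)
y(j) = sqrt(5 + j)
t(m, v) = 24 - 2*sqrt(5) (t(m, v) = -2*(sqrt(5 + 0) - 1*12) = -2*(sqrt(5) - 12) = -2*(-12 + sqrt(5)) = 24 - 2*sqrt(5))
u = 32 (u = (11 + (15 + 0)) + 3*2 = (11 + 15) + 6 = 26 + 6 = 32)
u - t(-5, -14) = 32 - (24 - 2*sqrt(5)) = 32 + (-24 + 2*sqrt(5)) = 8 + 2*sqrt(5)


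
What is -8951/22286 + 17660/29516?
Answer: 32343261/164448394 ≈ 0.19668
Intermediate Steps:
-8951/22286 + 17660/29516 = -8951*1/22286 + 17660*(1/29516) = -8951/22286 + 4415/7379 = 32343261/164448394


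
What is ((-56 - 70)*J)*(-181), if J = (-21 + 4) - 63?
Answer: -1824480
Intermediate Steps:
J = -80 (J = -17 - 63 = -80)
((-56 - 70)*J)*(-181) = ((-56 - 70)*(-80))*(-181) = -126*(-80)*(-181) = 10080*(-181) = -1824480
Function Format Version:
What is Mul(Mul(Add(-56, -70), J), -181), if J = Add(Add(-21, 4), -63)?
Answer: -1824480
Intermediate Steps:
J = -80 (J = Add(-17, -63) = -80)
Mul(Mul(Add(-56, -70), J), -181) = Mul(Mul(Add(-56, -70), -80), -181) = Mul(Mul(-126, -80), -181) = Mul(10080, -181) = -1824480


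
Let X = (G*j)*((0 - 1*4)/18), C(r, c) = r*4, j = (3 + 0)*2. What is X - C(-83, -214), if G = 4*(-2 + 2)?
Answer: 332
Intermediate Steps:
j = 6 (j = 3*2 = 6)
C(r, c) = 4*r
G = 0 (G = 4*0 = 0)
X = 0 (X = (0*6)*((0 - 1*4)/18) = 0*((0 - 4)*(1/18)) = 0*(-4*1/18) = 0*(-2/9) = 0)
X - C(-83, -214) = 0 - 4*(-83) = 0 - 1*(-332) = 0 + 332 = 332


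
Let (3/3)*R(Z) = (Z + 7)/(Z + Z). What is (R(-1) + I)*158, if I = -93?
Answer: -15168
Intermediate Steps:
R(Z) = (7 + Z)/(2*Z) (R(Z) = (Z + 7)/(Z + Z) = (7 + Z)/((2*Z)) = (7 + Z)*(1/(2*Z)) = (7 + Z)/(2*Z))
(R(-1) + I)*158 = ((1/2)*(7 - 1)/(-1) - 93)*158 = ((1/2)*(-1)*6 - 93)*158 = (-3 - 93)*158 = -96*158 = -15168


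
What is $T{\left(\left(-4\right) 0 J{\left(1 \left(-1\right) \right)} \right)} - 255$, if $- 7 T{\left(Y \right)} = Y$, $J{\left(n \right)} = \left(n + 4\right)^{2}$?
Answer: $-255$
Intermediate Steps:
$J{\left(n \right)} = \left(4 + n\right)^{2}$
$T{\left(Y \right)} = - \frac{Y}{7}$
$T{\left(\left(-4\right) 0 J{\left(1 \left(-1\right) \right)} \right)} - 255 = - \frac{\left(-4\right) 0 \left(4 + 1 \left(-1\right)\right)^{2}}{7} - 255 = - \frac{0 \left(4 - 1\right)^{2}}{7} - 255 = - \frac{0 \cdot 3^{2}}{7} - 255 = - \frac{0 \cdot 9}{7} - 255 = \left(- \frac{1}{7}\right) 0 - 255 = 0 - 255 = -255$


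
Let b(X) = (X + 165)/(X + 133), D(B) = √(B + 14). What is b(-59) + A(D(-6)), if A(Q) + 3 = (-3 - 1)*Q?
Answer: -58/37 - 8*√2 ≈ -12.881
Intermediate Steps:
D(B) = √(14 + B)
b(X) = (165 + X)/(133 + X)
A(Q) = -3 - 4*Q (A(Q) = -3 + (-3 - 1)*Q = -3 - 4*Q)
b(-59) + A(D(-6)) = (165 - 59)/(133 - 59) + (-3 - 4*√(14 - 6)) = 106/74 + (-3 - 8*√2) = (1/74)*106 + (-3 - 8*√2) = 53/37 + (-3 - 8*√2) = -58/37 - 8*√2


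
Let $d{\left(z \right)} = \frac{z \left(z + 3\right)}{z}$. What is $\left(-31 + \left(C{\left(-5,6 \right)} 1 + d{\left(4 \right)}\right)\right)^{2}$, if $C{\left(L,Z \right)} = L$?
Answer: $841$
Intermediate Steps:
$d{\left(z \right)} = 3 + z$ ($d{\left(z \right)} = \frac{z \left(3 + z\right)}{z} = 3 + z$)
$\left(-31 + \left(C{\left(-5,6 \right)} 1 + d{\left(4 \right)}\right)\right)^{2} = \left(-31 + \left(\left(-5\right) 1 + \left(3 + 4\right)\right)\right)^{2} = \left(-31 + \left(-5 + 7\right)\right)^{2} = \left(-31 + 2\right)^{2} = \left(-29\right)^{2} = 841$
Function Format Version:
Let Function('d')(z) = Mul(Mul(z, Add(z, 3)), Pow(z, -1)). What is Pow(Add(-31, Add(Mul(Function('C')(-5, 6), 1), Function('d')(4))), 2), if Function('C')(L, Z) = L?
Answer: 841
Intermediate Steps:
Function('d')(z) = Add(3, z) (Function('d')(z) = Mul(Mul(z, Add(3, z)), Pow(z, -1)) = Add(3, z))
Pow(Add(-31, Add(Mul(Function('C')(-5, 6), 1), Function('d')(4))), 2) = Pow(Add(-31, Add(Mul(-5, 1), Add(3, 4))), 2) = Pow(Add(-31, Add(-5, 7)), 2) = Pow(Add(-31, 2), 2) = Pow(-29, 2) = 841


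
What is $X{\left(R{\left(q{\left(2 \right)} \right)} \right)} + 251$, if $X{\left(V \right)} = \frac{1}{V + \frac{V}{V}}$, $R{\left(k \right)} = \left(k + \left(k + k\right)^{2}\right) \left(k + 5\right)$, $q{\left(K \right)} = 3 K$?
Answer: $\frac{414402}{1651} \approx 251.0$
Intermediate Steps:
$R{\left(k \right)} = \left(5 + k\right) \left(k + 4 k^{2}\right)$ ($R{\left(k \right)} = \left(k + \left(2 k\right)^{2}\right) \left(5 + k\right) = \left(k + 4 k^{2}\right) \left(5 + k\right) = \left(5 + k\right) \left(k + 4 k^{2}\right)$)
$X{\left(V \right)} = \frac{1}{1 + V}$ ($X{\left(V \right)} = \frac{1}{V + 1} = \frac{1}{1 + V}$)
$X{\left(R{\left(q{\left(2 \right)} \right)} \right)} + 251 = \frac{1}{1 + 3 \cdot 2 \left(5 + 4 \left(3 \cdot 2\right)^{2} + 21 \cdot 3 \cdot 2\right)} + 251 = \frac{1}{1 + 6 \left(5 + 4 \cdot 6^{2} + 21 \cdot 6\right)} + 251 = \frac{1}{1 + 6 \left(5 + 4 \cdot 36 + 126\right)} + 251 = \frac{1}{1 + 6 \left(5 + 144 + 126\right)} + 251 = \frac{1}{1 + 6 \cdot 275} + 251 = \frac{1}{1 + 1650} + 251 = \frac{1}{1651} + 251 = \frac{414402}{1651}$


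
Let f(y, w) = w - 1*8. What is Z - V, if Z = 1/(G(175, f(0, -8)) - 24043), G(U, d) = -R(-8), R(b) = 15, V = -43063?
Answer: 1036009653/24058 ≈ 43063.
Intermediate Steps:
f(y, w) = -8 + w (f(y, w) = w - 8 = -8 + w)
G(U, d) = -15 (G(U, d) = -1*15 = -15)
Z = -1/24058 (Z = 1/(-15 - 24043) = 1/(-24058) = -1/24058 ≈ -4.1566e-5)
Z - V = -1/24058 - 1*(-43063) = -1/24058 + 43063 = 1036009653/24058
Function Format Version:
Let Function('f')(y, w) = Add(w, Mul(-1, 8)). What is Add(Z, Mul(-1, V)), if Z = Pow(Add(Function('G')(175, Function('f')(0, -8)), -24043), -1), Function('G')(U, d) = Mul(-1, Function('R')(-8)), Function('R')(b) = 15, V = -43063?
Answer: Rational(1036009653, 24058) ≈ 43063.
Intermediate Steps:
Function('f')(y, w) = Add(-8, w) (Function('f')(y, w) = Add(w, -8) = Add(-8, w))
Function('G')(U, d) = -15 (Function('G')(U, d) = Mul(-1, 15) = -15)
Z = Rational(-1, 24058) (Z = Pow(Add(-15, -24043), -1) = Pow(-24058, -1) = Rational(-1, 24058) ≈ -4.1566e-5)
Add(Z, Mul(-1, V)) = Add(Rational(-1, 24058), Mul(-1, -43063)) = Add(Rational(-1, 24058), 43063) = Rational(1036009653, 24058)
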